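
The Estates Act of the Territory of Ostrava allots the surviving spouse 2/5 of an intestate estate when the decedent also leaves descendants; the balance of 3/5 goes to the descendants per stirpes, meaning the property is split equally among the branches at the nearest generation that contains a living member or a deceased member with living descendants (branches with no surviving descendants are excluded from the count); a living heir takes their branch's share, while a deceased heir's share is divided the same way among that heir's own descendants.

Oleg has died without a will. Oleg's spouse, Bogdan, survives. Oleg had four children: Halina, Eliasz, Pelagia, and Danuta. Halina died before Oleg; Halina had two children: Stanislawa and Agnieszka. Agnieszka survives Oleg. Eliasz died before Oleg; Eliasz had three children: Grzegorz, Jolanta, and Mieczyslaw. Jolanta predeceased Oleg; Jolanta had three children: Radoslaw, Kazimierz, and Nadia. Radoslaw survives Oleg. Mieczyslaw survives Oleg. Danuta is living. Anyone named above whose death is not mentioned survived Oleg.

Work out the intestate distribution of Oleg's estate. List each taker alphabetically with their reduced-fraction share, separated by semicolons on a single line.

Agnieszka 3/40; Bogdan 2/5; Danuta 3/20; Grzegorz 1/20; Kazimierz 1/60; Mieczyslaw 1/20; Nadia 1/60; Pelagia 3/20; Radoslaw 1/60; Stanislawa 3/40

Bogdan, as surviving spouse, takes 2/5.
The remaining 3/5 passes to Oleg's descendants per stirpes.
The 3/5 is divided into 4 equal shares of 3/20 among Halina, Eliasz, Pelagia, Danuta.
Halina predeceased; the 3/20 allotted to Halina's branch passes to Halina's issue by representation.
The 3/20 is divided into 2 equal shares of 3/40 among Stanislawa, Agnieszka.
Stanislawa is living and takes 3/40.
Agnieszka is living and takes 3/40.
Eliasz predeceased; the 3/20 allotted to Eliasz's branch passes to Eliasz's issue by representation.
The 3/20 is divided into 3 equal shares of 1/20 among Grzegorz, Jolanta, Mieczyslaw.
Grzegorz is living and takes 1/20.
Jolanta predeceased; the 1/20 allotted to Jolanta's branch passes to Jolanta's issue by representation.
The 1/20 is divided into 3 equal shares of 1/60 among Radoslaw, Kazimierz, Nadia.
Radoslaw is living and takes 1/60.
Kazimierz is living and takes 1/60.
Nadia is living and takes 1/60.
Mieczyslaw is living and takes 1/20.
Pelagia is living and takes 3/20.
Danuta is living and takes 3/20.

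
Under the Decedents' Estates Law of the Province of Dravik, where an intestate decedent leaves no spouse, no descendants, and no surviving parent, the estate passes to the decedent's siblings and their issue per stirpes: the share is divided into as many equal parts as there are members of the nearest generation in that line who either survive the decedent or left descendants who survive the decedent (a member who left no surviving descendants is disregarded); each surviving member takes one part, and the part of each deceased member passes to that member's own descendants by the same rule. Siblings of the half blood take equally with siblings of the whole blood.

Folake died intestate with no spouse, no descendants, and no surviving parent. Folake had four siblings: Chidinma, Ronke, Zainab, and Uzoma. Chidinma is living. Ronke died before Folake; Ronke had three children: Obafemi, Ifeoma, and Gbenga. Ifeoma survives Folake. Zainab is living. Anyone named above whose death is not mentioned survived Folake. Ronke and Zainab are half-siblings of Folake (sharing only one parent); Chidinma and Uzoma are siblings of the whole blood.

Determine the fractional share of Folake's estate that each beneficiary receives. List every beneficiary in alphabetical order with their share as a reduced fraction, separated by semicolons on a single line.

No spouse, descendants, or parent survives, so the estate passes to Folake's siblings per stirpes.
Half-blood and whole-blood siblings take equally under the stated rule.
The estate is divided into 4 equal shares of 1/4 among Chidinma, Ronke, Zainab, Uzoma.
Chidinma is living and takes 1/4.
Ronke predeceased; the 1/4 allotted to Ronke's branch passes to Ronke's issue by representation.
The 1/4 is divided into 3 equal shares of 1/12 among Obafemi, Ifeoma, Gbenga.
Obafemi is living and takes 1/12.
Ifeoma is living and takes 1/12.
Gbenga is living and takes 1/12.
Zainab is living and takes 1/4.
Uzoma is living and takes 1/4.

Chidinma 1/4; Gbenga 1/12; Ifeoma 1/12; Obafemi 1/12; Uzoma 1/4; Zainab 1/4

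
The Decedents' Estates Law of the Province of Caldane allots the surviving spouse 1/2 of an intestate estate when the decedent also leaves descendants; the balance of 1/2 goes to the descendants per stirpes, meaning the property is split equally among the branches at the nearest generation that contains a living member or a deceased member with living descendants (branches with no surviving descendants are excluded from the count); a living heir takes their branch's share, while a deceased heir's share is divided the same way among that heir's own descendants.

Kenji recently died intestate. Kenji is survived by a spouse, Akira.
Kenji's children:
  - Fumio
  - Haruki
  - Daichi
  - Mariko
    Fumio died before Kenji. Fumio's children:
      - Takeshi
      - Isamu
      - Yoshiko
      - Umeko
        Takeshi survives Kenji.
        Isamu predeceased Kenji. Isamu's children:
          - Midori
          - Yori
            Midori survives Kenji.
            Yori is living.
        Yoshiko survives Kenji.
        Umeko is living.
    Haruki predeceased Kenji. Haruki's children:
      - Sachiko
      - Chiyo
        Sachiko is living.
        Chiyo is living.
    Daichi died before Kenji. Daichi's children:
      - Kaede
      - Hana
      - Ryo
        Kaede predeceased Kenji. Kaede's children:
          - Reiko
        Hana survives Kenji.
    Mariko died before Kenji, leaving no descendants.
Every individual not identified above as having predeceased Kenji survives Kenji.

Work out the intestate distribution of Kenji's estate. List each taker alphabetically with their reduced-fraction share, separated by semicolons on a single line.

Akira 1/2; Chiyo 1/12; Hana 1/18; Midori 1/48; Reiko 1/18; Ryo 1/18; Sachiko 1/12; Takeshi 1/24; Umeko 1/24; Yori 1/48; Yoshiko 1/24

Akira, as surviving spouse, takes 1/2.
The remaining 1/2 passes to Kenji's descendants per stirpes.
Mariko left no surviving issue, so that branch lapses and is disregarded.
The 1/2 is divided into 3 equal shares of 1/6 among Fumio, Haruki, Daichi.
Fumio predeceased; the 1/6 allotted to Fumio's branch passes to Fumio's issue by representation.
The 1/6 is divided into 4 equal shares of 1/24 among Takeshi, Isamu, Yoshiko, Umeko.
Takeshi is living and takes 1/24.
Isamu predeceased; the 1/24 allotted to Isamu's branch passes to Isamu's issue by representation.
The 1/24 is divided into 2 equal shares of 1/48 among Midori, Yori.
Midori is living and takes 1/48.
Yori is living and takes 1/48.
Yoshiko is living and takes 1/24.
Umeko is living and takes 1/24.
Haruki predeceased; the 1/6 allotted to Haruki's branch passes to Haruki's issue by representation.
The 1/6 is divided into 2 equal shares of 1/12 among Sachiko, Chiyo.
Sachiko is living and takes 1/12.
Chiyo is living and takes 1/12.
Daichi predeceased; the 1/6 allotted to Daichi's branch passes to Daichi's issue by representation.
The 1/6 is divided into 3 equal shares of 1/18 among Kaede, Hana, Ryo.
Kaede predeceased; the 1/18 allotted to Kaede's branch passes to Kaede's issue by representation.
Reiko is the sole taker at this level and receives the full 1/18.
Hana is living and takes 1/18.
Ryo is living and takes 1/18.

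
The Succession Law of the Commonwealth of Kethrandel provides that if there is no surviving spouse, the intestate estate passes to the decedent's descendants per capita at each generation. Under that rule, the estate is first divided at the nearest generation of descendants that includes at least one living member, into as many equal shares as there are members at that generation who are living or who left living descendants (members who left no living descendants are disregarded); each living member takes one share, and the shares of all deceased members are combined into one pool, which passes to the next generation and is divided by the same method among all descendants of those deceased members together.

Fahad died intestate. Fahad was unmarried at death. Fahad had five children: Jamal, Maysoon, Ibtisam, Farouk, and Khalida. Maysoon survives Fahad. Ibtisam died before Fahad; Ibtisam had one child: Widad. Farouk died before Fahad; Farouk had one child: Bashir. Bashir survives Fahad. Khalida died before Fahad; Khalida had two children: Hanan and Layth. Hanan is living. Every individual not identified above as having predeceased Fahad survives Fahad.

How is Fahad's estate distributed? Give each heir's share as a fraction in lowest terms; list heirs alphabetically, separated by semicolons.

There is no surviving spouse, so the entire estate passes to Fahad's descendants per capita at each generation.
At generation 1 (Jamal, Maysoon, Ibtisam, Farouk, Khalida) there are 5 shares of (1)/5 = 1/5 each.
Living: Jamal and Maysoon — each takes 1/5.
Deceased: Ibtisam, Farouk, and Khalida. Their combined 3/5 is pooled and carried to generation 2.
At generation 2 (Widad, Bashir, Hanan, Layth) there are 4 shares of (3/5)/4 = 3/20 each.
Living: Widad, Bashir, Hanan, and Layth — each takes 3/20.

Bashir 3/20; Hanan 3/20; Jamal 1/5; Layth 3/20; Maysoon 1/5; Widad 3/20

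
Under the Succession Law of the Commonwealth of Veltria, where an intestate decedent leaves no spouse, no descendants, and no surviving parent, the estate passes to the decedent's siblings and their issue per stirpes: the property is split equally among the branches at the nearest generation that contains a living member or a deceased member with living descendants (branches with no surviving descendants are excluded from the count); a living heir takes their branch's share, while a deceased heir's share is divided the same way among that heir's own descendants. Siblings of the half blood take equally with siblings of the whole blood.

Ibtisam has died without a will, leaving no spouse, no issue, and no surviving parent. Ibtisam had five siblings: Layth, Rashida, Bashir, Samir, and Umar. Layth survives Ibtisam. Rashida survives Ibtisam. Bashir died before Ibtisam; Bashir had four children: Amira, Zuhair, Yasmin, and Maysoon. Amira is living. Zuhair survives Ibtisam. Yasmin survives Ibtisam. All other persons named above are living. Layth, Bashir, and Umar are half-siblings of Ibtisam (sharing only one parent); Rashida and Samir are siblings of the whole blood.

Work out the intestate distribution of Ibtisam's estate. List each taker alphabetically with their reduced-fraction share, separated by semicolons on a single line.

Amira 1/20; Layth 1/5; Maysoon 1/20; Rashida 1/5; Samir 1/5; Umar 1/5; Yasmin 1/20; Zuhair 1/20

No spouse, descendants, or parent survives, so the estate passes to Ibtisam's siblings per stirpes.
Half-blood and whole-blood siblings take equally under the stated rule.
The estate is divided into 5 equal shares of 1/5 among Layth, Rashida, Bashir, Samir, Umar.
Layth is living and takes 1/5.
Rashida is living and takes 1/5.
Bashir predeceased; the 1/5 allotted to Bashir's branch passes to Bashir's issue by representation.
The 1/5 is divided into 4 equal shares of 1/20 among Amira, Zuhair, Yasmin, Maysoon.
Amira is living and takes 1/20.
Zuhair is living and takes 1/20.
Yasmin is living and takes 1/20.
Maysoon is living and takes 1/20.
Samir is living and takes 1/5.
Umar is living and takes 1/5.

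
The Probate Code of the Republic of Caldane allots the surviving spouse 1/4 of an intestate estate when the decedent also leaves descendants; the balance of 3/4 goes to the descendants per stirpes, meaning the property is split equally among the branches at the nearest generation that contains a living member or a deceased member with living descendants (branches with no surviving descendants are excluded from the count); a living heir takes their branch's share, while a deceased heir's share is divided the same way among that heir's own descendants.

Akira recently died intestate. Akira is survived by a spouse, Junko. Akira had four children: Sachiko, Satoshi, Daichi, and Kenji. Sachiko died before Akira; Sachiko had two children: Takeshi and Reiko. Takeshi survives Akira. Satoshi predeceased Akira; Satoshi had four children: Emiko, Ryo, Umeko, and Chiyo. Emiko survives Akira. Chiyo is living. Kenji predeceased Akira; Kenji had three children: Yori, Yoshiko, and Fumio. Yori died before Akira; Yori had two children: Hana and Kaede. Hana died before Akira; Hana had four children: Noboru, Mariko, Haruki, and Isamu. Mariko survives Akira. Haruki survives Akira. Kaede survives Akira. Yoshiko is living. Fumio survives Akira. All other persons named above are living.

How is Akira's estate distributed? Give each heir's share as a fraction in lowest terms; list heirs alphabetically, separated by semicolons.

Junko, as surviving spouse, takes 1/4.
The remaining 3/4 passes to Akira's descendants per stirpes.
The 3/4 is divided into 4 equal shares of 3/16 among Sachiko, Satoshi, Daichi, Kenji.
Sachiko predeceased; the 3/16 allotted to Sachiko's branch passes to Sachiko's issue by representation.
The 3/16 is divided into 2 equal shares of 3/32 among Takeshi, Reiko.
Takeshi is living and takes 3/32.
Reiko is living and takes 3/32.
Satoshi predeceased; the 3/16 allotted to Satoshi's branch passes to Satoshi's issue by representation.
The 3/16 is divided into 4 equal shares of 3/64 among Emiko, Ryo, Umeko, Chiyo.
Emiko is living and takes 3/64.
Ryo is living and takes 3/64.
Umeko is living and takes 3/64.
Chiyo is living and takes 3/64.
Daichi is living and takes 3/16.
Kenji predeceased; the 3/16 allotted to Kenji's branch passes to Kenji's issue by representation.
The 3/16 is divided into 3 equal shares of 1/16 among Yori, Yoshiko, Fumio.
Yori predeceased; the 1/16 allotted to Yori's branch passes to Yori's issue by representation.
The 1/16 is divided into 2 equal shares of 1/32 among Hana, Kaede.
Hana predeceased; the 1/32 allotted to Hana's branch passes to Hana's issue by representation.
The 1/32 is divided into 4 equal shares of 1/128 among Noboru, Mariko, Haruki, Isamu.
Noboru is living and takes 1/128.
Mariko is living and takes 1/128.
Haruki is living and takes 1/128.
Isamu is living and takes 1/128.
Kaede is living and takes 1/32.
Yoshiko is living and takes 1/16.
Fumio is living and takes 1/16.

Chiyo 3/64; Daichi 3/16; Emiko 3/64; Fumio 1/16; Haruki 1/128; Isamu 1/128; Junko 1/4; Kaede 1/32; Mariko 1/128; Noboru 1/128; Reiko 3/32; Ryo 3/64; Takeshi 3/32; Umeko 3/64; Yoshiko 1/16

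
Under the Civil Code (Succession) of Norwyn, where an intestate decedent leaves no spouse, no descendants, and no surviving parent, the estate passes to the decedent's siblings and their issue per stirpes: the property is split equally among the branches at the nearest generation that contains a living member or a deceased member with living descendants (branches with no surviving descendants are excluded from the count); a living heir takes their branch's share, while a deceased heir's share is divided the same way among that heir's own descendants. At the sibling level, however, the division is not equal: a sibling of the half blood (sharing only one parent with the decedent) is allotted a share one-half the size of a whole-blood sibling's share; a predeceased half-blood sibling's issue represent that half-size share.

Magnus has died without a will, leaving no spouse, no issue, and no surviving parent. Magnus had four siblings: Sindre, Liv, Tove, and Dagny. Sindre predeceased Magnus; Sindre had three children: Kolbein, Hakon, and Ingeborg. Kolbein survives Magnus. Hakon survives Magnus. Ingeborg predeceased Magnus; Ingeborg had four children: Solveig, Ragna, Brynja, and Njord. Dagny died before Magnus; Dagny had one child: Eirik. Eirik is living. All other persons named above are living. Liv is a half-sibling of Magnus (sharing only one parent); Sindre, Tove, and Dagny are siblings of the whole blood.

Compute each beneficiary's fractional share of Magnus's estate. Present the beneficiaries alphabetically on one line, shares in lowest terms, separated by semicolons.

Brynja 1/42; Eirik 2/7; Hakon 2/21; Kolbein 2/21; Liv 1/7; Njord 1/42; Ragna 1/42; Solveig 1/42; Tove 2/7

No spouse, descendants, or parent survives, so the estate passes to Magnus's siblings per stirpes.
Half-blood siblings count for one-half the weight of whole-blood siblings at the initial division.
Dividing 1 in proportion to weights (total weight 7/2): Sindre (weight 1) → 2/7; Liv (weight 1/2) → 1/7; Tove (weight 1) → 2/7; Dagny (weight 1) → 2/7.
Sindre predeceased; the 2/7 allotted to Sindre's branch passes to Sindre's issue by representation.
The 2/7 is divided into 3 equal shares of 2/21 among Kolbein, Hakon, Ingeborg.
Kolbein is living and takes 2/21.
Hakon is living and takes 2/21.
Ingeborg predeceased; the 2/21 allotted to Ingeborg's branch passes to Ingeborg's issue by representation.
The 2/21 is divided into 4 equal shares of 1/42 among Solveig, Ragna, Brynja, Njord.
Solveig is living and takes 1/42.
Ragna is living and takes 1/42.
Brynja is living and takes 1/42.
Njord is living and takes 1/42.
Liv is living and takes 1/7.
Tove is living and takes 2/7.
Dagny predeceased; the 2/7 allotted to Dagny's branch passes to Dagny's issue by representation.
Eirik is the sole taker at this level and receives the full 2/7.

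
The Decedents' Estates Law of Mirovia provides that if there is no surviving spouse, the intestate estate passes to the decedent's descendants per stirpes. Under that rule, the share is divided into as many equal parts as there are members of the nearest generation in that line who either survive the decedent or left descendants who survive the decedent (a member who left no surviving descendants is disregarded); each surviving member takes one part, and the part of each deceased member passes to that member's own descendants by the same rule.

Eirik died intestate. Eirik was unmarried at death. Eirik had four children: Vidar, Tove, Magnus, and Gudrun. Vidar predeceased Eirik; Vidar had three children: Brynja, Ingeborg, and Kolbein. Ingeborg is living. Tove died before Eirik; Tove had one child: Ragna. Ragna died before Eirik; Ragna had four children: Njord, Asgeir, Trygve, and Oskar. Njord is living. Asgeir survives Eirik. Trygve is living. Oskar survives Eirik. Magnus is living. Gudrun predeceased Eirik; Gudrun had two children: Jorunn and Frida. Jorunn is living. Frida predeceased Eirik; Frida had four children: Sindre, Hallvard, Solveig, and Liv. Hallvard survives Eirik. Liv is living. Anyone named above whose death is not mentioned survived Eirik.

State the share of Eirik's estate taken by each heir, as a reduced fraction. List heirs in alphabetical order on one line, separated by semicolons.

Asgeir 1/16; Brynja 1/12; Hallvard 1/32; Ingeborg 1/12; Jorunn 1/8; Kolbein 1/12; Liv 1/32; Magnus 1/4; Njord 1/16; Oskar 1/16; Sindre 1/32; Solveig 1/32; Trygve 1/16

There is no surviving spouse, so the entire estate passes to Eirik's descendants per stirpes.
The estate is divided into 4 equal shares of 1/4 among Vidar, Tove, Magnus, Gudrun.
Vidar predeceased; the 1/4 allotted to Vidar's branch passes to Vidar's issue by representation.
The 1/4 is divided into 3 equal shares of 1/12 among Brynja, Ingeborg, Kolbein.
Brynja is living and takes 1/12.
Ingeborg is living and takes 1/12.
Kolbein is living and takes 1/12.
Tove predeceased; the 1/4 allotted to Tove's branch passes to Tove's issue by representation.
Ragna's line is the sole branch at this level, so the full 1/4 passes to Ragna's issue by representation.
The 1/4 is divided into 4 equal shares of 1/16 among Njord, Asgeir, Trygve, Oskar.
Njord is living and takes 1/16.
Asgeir is living and takes 1/16.
Trygve is living and takes 1/16.
Oskar is living and takes 1/16.
Magnus is living and takes 1/4.
Gudrun predeceased; the 1/4 allotted to Gudrun's branch passes to Gudrun's issue by representation.
The 1/4 is divided into 2 equal shares of 1/8 among Jorunn, Frida.
Jorunn is living and takes 1/8.
Frida predeceased; the 1/8 allotted to Frida's branch passes to Frida's issue by representation.
The 1/8 is divided into 4 equal shares of 1/32 among Sindre, Hallvard, Solveig, Liv.
Sindre is living and takes 1/32.
Hallvard is living and takes 1/32.
Solveig is living and takes 1/32.
Liv is living and takes 1/32.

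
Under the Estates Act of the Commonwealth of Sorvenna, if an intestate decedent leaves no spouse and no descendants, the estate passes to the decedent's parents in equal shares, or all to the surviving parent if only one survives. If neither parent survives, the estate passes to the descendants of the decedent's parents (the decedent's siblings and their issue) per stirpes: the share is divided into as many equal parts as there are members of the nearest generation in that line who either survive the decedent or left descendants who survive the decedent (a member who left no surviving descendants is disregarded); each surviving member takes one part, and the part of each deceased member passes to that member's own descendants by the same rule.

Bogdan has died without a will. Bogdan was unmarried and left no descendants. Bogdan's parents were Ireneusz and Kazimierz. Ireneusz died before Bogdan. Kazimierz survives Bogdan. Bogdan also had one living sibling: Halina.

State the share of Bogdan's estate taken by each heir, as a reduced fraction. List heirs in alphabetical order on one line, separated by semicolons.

Kazimierz 1

Only one parent, Kazimierz, survives, so Kazimierz takes the entire estate. The siblings take nothing because a surviving parent has priority.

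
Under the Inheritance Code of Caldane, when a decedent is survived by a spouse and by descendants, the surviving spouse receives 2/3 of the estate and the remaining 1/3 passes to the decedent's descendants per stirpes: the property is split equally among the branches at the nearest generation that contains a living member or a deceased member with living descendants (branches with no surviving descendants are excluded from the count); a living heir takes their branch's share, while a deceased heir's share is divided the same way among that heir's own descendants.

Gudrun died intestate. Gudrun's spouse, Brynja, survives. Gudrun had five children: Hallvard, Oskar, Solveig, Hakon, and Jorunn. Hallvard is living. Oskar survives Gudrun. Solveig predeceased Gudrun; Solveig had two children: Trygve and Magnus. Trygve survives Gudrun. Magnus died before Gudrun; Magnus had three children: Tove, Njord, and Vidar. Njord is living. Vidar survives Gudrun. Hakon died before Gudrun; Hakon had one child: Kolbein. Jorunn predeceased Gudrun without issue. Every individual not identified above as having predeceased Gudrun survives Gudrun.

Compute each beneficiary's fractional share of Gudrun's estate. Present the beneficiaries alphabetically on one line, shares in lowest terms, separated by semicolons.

Brynja, as surviving spouse, takes 2/3.
The remaining 1/3 passes to Gudrun's descendants per stirpes.
Jorunn left no surviving issue, so that branch lapses and is disregarded.
The 1/3 is divided into 4 equal shares of 1/12 among Hallvard, Oskar, Solveig, Hakon.
Hallvard is living and takes 1/12.
Oskar is living and takes 1/12.
Solveig predeceased; the 1/12 allotted to Solveig's branch passes to Solveig's issue by representation.
The 1/12 is divided into 2 equal shares of 1/24 among Trygve, Magnus.
Trygve is living and takes 1/24.
Magnus predeceased; the 1/24 allotted to Magnus's branch passes to Magnus's issue by representation.
The 1/24 is divided into 3 equal shares of 1/72 among Tove, Njord, Vidar.
Tove is living and takes 1/72.
Njord is living and takes 1/72.
Vidar is living and takes 1/72.
Hakon predeceased; the 1/12 allotted to Hakon's branch passes to Hakon's issue by representation.
Kolbein is the sole taker at this level and receives the full 1/12.

Brynja 2/3; Hallvard 1/12; Kolbein 1/12; Njord 1/72; Oskar 1/12; Tove 1/72; Trygve 1/24; Vidar 1/72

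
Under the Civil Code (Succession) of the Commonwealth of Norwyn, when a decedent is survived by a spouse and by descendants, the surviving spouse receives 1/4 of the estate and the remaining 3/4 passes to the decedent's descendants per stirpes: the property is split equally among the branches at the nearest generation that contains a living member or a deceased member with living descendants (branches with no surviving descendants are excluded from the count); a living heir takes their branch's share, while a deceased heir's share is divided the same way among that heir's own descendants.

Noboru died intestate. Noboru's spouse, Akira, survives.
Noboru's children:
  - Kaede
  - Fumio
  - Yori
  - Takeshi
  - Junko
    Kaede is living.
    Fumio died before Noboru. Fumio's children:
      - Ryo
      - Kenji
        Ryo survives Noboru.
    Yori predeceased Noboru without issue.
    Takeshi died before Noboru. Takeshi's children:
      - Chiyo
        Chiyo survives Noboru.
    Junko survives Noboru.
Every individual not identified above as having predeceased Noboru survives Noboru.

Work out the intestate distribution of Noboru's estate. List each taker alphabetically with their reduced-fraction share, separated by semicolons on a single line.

Akira 1/4; Chiyo 3/16; Junko 3/16; Kaede 3/16; Kenji 3/32; Ryo 3/32

Akira, as surviving spouse, takes 1/4.
The remaining 3/4 passes to Noboru's descendants per stirpes.
Yori left no surviving issue, so that branch lapses and is disregarded.
The 3/4 is divided into 4 equal shares of 3/16 among Kaede, Fumio, Takeshi, Junko.
Kaede is living and takes 3/16.
Fumio predeceased; the 3/16 allotted to Fumio's branch passes to Fumio's issue by representation.
The 3/16 is divided into 2 equal shares of 3/32 among Ryo, Kenji.
Ryo is living and takes 3/32.
Kenji is living and takes 3/32.
Takeshi predeceased; the 3/16 allotted to Takeshi's branch passes to Takeshi's issue by representation.
Chiyo is the sole taker at this level and receives the full 3/16.
Junko is living and takes 3/16.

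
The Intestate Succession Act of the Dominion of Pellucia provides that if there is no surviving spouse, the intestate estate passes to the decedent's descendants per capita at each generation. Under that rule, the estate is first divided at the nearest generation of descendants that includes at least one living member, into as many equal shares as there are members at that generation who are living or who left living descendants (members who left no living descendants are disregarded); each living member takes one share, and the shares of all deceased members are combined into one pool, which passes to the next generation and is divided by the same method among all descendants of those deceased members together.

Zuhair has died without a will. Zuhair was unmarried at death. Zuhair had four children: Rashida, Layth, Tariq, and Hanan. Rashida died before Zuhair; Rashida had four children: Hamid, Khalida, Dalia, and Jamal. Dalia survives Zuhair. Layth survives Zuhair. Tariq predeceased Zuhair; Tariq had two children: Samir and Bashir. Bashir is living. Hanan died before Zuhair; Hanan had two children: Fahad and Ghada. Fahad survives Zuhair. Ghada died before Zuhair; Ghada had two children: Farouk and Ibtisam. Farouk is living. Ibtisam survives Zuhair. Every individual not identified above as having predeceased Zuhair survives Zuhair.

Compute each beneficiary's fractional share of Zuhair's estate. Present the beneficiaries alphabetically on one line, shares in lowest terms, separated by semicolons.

There is no surviving spouse, so the entire estate passes to Zuhair's descendants per capita at each generation.
At generation 1 (Rashida, Layth, Tariq, Hanan) there are 4 shares of (1)/4 = 1/4 each.
Living: Layth — each takes 1/4.
Deceased: Rashida, Tariq, and Hanan. Their combined 3/4 is pooled and carried to generation 2.
At generation 2 (Hamid, Khalida, Dalia, Jamal, Samir, Bashir, Fahad, Ghada) there are 8 shares of (3/4)/8 = 3/32 each.
Living: Hamid, Khalida, Dalia, Jamal, Samir, Bashir, and Fahad — each takes 3/32.
Deceased: Ghada. That 3/32 share is carried to generation 3.
At generation 3 (Farouk, Ibtisam) there are 2 shares of (3/32)/2 = 3/64 each.
Living: Farouk and Ibtisam — each takes 3/64.

Bashir 3/32; Dalia 3/32; Fahad 3/32; Farouk 3/64; Hamid 3/32; Ibtisam 3/64; Jamal 3/32; Khalida 3/32; Layth 1/4; Samir 3/32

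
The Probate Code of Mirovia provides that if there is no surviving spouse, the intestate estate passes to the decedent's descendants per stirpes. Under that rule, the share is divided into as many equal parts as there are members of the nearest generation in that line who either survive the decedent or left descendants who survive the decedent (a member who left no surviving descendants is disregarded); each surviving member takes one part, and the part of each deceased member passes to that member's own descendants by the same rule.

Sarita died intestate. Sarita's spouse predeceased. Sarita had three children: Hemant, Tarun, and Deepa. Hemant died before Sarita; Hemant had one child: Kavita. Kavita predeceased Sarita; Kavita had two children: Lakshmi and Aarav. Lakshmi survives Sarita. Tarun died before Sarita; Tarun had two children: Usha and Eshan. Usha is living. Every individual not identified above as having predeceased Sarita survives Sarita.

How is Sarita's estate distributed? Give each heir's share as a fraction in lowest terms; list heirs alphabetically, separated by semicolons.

There is no surviving spouse, so the entire estate passes to Sarita's descendants per stirpes.
The estate is divided into 3 equal shares of 1/3 among Hemant, Tarun, Deepa.
Hemant predeceased; the 1/3 allotted to Hemant's branch passes to Hemant's issue by representation.
Kavita's line is the sole branch at this level, so the full 1/3 passes to Kavita's issue by representation.
The 1/3 is divided into 2 equal shares of 1/6 among Lakshmi, Aarav.
Lakshmi is living and takes 1/6.
Aarav is living and takes 1/6.
Tarun predeceased; the 1/3 allotted to Tarun's branch passes to Tarun's issue by representation.
The 1/3 is divided into 2 equal shares of 1/6 among Usha, Eshan.
Usha is living and takes 1/6.
Eshan is living and takes 1/6.
Deepa is living and takes 1/3.

Aarav 1/6; Deepa 1/3; Eshan 1/6; Lakshmi 1/6; Usha 1/6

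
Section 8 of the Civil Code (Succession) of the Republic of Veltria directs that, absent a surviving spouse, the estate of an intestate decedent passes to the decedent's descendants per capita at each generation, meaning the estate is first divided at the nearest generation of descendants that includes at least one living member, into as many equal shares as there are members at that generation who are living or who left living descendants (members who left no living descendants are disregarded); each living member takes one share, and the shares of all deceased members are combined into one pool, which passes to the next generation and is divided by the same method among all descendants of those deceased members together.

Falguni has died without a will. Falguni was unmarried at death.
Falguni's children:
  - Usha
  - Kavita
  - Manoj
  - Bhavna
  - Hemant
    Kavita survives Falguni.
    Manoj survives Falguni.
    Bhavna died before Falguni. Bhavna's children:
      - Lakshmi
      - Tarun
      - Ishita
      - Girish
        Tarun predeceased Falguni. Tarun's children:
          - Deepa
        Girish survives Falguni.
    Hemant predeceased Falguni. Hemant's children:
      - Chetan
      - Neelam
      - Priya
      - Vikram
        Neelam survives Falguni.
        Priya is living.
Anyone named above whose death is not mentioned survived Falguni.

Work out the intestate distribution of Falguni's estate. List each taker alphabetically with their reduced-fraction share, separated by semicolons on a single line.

Chetan 1/20; Deepa 1/20; Girish 1/20; Ishita 1/20; Kavita 1/5; Lakshmi 1/20; Manoj 1/5; Neelam 1/20; Priya 1/20; Usha 1/5; Vikram 1/20

There is no surviving spouse, so the entire estate passes to Falguni's descendants per capita at each generation.
At generation 1 (Usha, Kavita, Manoj, Bhavna, Hemant) there are 5 shares of (1)/5 = 1/5 each.
Living: Usha, Kavita, and Manoj — each takes 1/5.
Deceased: Bhavna and Hemant. Their combined 2/5 is pooled and carried to generation 2.
At generation 2 (Lakshmi, Tarun, Ishita, Girish, Chetan, Neelam, Priya, Vikram) there are 8 shares of (2/5)/8 = 1/20 each.
Living: Lakshmi, Ishita, Girish, Chetan, Neelam, Priya, and Vikram — each takes 1/20.
Deceased: Tarun. That 1/20 share is carried to generation 3.
At generation 3 (Deepa) there are 1 shares of (1/20)/1 = 1/20 each.
Living: Deepa — each takes 1/20.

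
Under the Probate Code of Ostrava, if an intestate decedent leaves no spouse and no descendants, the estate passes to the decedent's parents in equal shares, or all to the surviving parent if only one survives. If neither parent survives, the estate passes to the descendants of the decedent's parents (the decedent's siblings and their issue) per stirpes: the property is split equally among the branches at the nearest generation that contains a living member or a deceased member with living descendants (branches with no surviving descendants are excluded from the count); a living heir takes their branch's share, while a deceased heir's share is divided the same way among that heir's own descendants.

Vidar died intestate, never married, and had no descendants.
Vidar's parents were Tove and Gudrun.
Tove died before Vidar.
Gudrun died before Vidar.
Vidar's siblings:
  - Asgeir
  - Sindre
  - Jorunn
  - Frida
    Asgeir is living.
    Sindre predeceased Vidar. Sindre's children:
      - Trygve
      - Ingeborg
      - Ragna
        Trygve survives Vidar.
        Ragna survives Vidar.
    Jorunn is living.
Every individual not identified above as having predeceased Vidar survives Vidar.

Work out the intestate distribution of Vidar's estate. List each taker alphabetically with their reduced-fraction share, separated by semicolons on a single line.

Neither parent survives and there are no descendants, so the estate passes to Vidar's siblings and their issue per stirpes.
The estate is divided into 4 equal shares of 1/4 among Asgeir, Sindre, Jorunn, Frida.
Asgeir is living and takes 1/4.
Sindre predeceased; the 1/4 allotted to Sindre's branch passes to Sindre's issue by representation.
The 1/4 is divided into 3 equal shares of 1/12 among Trygve, Ingeborg, Ragna.
Trygve is living and takes 1/12.
Ingeborg is living and takes 1/12.
Ragna is living and takes 1/12.
Jorunn is living and takes 1/4.
Frida is living and takes 1/4.

Asgeir 1/4; Frida 1/4; Ingeborg 1/12; Jorunn 1/4; Ragna 1/12; Trygve 1/12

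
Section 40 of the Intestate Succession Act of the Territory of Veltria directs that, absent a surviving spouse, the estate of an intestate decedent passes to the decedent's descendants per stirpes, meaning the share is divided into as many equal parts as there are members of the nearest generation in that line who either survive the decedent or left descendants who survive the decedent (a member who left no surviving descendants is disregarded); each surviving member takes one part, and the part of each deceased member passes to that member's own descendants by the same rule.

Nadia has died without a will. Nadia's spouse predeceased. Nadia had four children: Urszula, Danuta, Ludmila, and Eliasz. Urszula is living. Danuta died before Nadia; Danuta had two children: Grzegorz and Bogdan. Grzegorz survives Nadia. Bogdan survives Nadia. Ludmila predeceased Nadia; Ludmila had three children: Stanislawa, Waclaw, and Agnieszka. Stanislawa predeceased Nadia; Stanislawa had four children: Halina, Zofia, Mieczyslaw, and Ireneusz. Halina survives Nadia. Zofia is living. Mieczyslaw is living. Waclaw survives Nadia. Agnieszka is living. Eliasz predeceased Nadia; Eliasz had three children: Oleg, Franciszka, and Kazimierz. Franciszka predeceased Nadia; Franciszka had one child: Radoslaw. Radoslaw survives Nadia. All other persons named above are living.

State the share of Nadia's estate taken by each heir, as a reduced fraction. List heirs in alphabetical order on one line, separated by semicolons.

Agnieszka 1/12; Bogdan 1/8; Grzegorz 1/8; Halina 1/48; Ireneusz 1/48; Kazimierz 1/12; Mieczyslaw 1/48; Oleg 1/12; Radoslaw 1/12; Urszula 1/4; Waclaw 1/12; Zofia 1/48

There is no surviving spouse, so the entire estate passes to Nadia's descendants per stirpes.
The estate is divided into 4 equal shares of 1/4 among Urszula, Danuta, Ludmila, Eliasz.
Urszula is living and takes 1/4.
Danuta predeceased; the 1/4 allotted to Danuta's branch passes to Danuta's issue by representation.
The 1/4 is divided into 2 equal shares of 1/8 among Grzegorz, Bogdan.
Grzegorz is living and takes 1/8.
Bogdan is living and takes 1/8.
Ludmila predeceased; the 1/4 allotted to Ludmila's branch passes to Ludmila's issue by representation.
The 1/4 is divided into 3 equal shares of 1/12 among Stanislawa, Waclaw, Agnieszka.
Stanislawa predeceased; the 1/12 allotted to Stanislawa's branch passes to Stanislawa's issue by representation.
The 1/12 is divided into 4 equal shares of 1/48 among Halina, Zofia, Mieczyslaw, Ireneusz.
Halina is living and takes 1/48.
Zofia is living and takes 1/48.
Mieczyslaw is living and takes 1/48.
Ireneusz is living and takes 1/48.
Waclaw is living and takes 1/12.
Agnieszka is living and takes 1/12.
Eliasz predeceased; the 1/4 allotted to Eliasz's branch passes to Eliasz's issue by representation.
The 1/4 is divided into 3 equal shares of 1/12 among Oleg, Franciszka, Kazimierz.
Oleg is living and takes 1/12.
Franciszka predeceased; the 1/12 allotted to Franciszka's branch passes to Franciszka's issue by representation.
Radoslaw is the sole taker at this level and receives the full 1/12.
Kazimierz is living and takes 1/12.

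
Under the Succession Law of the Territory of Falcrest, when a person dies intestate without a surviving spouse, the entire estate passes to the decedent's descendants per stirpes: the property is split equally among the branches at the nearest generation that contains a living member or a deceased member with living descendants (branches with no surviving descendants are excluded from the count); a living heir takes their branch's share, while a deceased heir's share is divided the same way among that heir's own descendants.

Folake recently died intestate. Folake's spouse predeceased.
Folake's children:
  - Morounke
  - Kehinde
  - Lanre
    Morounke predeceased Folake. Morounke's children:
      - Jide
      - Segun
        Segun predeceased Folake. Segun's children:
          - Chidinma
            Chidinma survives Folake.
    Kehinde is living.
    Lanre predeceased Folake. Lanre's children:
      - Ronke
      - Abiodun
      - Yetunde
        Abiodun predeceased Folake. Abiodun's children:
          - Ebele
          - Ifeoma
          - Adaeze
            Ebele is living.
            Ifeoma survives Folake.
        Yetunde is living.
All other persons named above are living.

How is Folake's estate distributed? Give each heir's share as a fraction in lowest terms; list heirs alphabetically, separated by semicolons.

There is no surviving spouse, so the entire estate passes to Folake's descendants per stirpes.
The estate is divided into 3 equal shares of 1/3 among Morounke, Kehinde, Lanre.
Morounke predeceased; the 1/3 allotted to Morounke's branch passes to Morounke's issue by representation.
The 1/3 is divided into 2 equal shares of 1/6 among Jide, Segun.
Jide is living and takes 1/6.
Segun predeceased; the 1/6 allotted to Segun's branch passes to Segun's issue by representation.
Chidinma is the sole taker at this level and receives the full 1/6.
Kehinde is living and takes 1/3.
Lanre predeceased; the 1/3 allotted to Lanre's branch passes to Lanre's issue by representation.
The 1/3 is divided into 3 equal shares of 1/9 among Ronke, Abiodun, Yetunde.
Ronke is living and takes 1/9.
Abiodun predeceased; the 1/9 allotted to Abiodun's branch passes to Abiodun's issue by representation.
The 1/9 is divided into 3 equal shares of 1/27 among Ebele, Ifeoma, Adaeze.
Ebele is living and takes 1/27.
Ifeoma is living and takes 1/27.
Adaeze is living and takes 1/27.
Yetunde is living and takes 1/9.

Adaeze 1/27; Chidinma 1/6; Ebele 1/27; Ifeoma 1/27; Jide 1/6; Kehinde 1/3; Ronke 1/9; Yetunde 1/9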